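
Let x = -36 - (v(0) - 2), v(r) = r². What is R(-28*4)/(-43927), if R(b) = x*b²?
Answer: 426496/43927 ≈ 9.7092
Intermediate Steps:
x = -34 (x = -36 - (0² - 2) = -36 - (0 - 2) = -36 - 1*(-2) = -36 + 2 = -34)
R(b) = -34*b²
R(-28*4)/(-43927) = -34*(-28*4)²/(-43927) = -34*(-7*16)²*(-1/43927) = -34*(-112)²*(-1/43927) = -34*12544*(-1/43927) = -426496*(-1/43927) = 426496/43927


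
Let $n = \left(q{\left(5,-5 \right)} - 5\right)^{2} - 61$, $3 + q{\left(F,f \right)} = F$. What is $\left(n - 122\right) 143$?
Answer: $-24882$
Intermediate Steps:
$q{\left(F,f \right)} = -3 + F$
$n = -52$ ($n = \left(\left(-3 + 5\right) - 5\right)^{2} - 61 = \left(2 - 5\right)^{2} - 61 = \left(-3\right)^{2} - 61 = 9 - 61 = -52$)
$\left(n - 122\right) 143 = \left(-52 - 122\right) 143 = \left(-174\right) 143 = -24882$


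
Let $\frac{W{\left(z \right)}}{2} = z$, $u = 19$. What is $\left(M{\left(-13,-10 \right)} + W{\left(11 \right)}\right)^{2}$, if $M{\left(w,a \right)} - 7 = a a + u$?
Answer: $21904$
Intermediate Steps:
$M{\left(w,a \right)} = 26 + a^{2}$ ($M{\left(w,a \right)} = 7 + \left(a a + 19\right) = 7 + \left(a^{2} + 19\right) = 7 + \left(19 + a^{2}\right) = 26 + a^{2}$)
$W{\left(z \right)} = 2 z$
$\left(M{\left(-13,-10 \right)} + W{\left(11 \right)}\right)^{2} = \left(\left(26 + \left(-10\right)^{2}\right) + 2 \cdot 11\right)^{2} = \left(\left(26 + 100\right) + 22\right)^{2} = \left(126 + 22\right)^{2} = 148^{2} = 21904$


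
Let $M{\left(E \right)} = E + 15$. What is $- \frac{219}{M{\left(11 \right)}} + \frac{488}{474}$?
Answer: $- \frac{45559}{6162} \approx -7.3935$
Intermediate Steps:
$M{\left(E \right)} = 15 + E$
$- \frac{219}{M{\left(11 \right)}} + \frac{488}{474} = - \frac{219}{15 + 11} + \frac{488}{474} = - \frac{219}{26} + 488 \cdot \frac{1}{474} = \left(-219\right) \frac{1}{26} + \frac{244}{237} = - \frac{219}{26} + \frac{244}{237} = - \frac{45559}{6162}$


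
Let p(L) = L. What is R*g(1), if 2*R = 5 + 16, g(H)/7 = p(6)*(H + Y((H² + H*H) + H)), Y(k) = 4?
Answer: 2205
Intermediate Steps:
g(H) = 168 + 42*H (g(H) = 7*(6*(H + 4)) = 7*(6*(4 + H)) = 7*(24 + 6*H) = 168 + 42*H)
R = 21/2 (R = (5 + 16)/2 = (½)*21 = 21/2 ≈ 10.500)
R*g(1) = 21*(168 + 42*1)/2 = 21*(168 + 42)/2 = (21/2)*210 = 2205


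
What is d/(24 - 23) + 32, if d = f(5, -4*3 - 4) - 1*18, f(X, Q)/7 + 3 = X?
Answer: 28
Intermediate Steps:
f(X, Q) = -21 + 7*X
d = -4 (d = (-21 + 7*5) - 1*18 = (-21 + 35) - 18 = 14 - 18 = -4)
d/(24 - 23) + 32 = -4/(24 - 23) + 32 = -4/1 + 32 = 1*(-4) + 32 = -4 + 32 = 28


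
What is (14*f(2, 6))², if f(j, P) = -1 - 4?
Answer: 4900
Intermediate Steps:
f(j, P) = -5
(14*f(2, 6))² = (14*(-5))² = (-70)² = 4900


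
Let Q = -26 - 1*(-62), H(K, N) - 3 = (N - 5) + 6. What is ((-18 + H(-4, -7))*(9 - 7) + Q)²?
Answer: 36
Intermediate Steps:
H(K, N) = 4 + N (H(K, N) = 3 + ((N - 5) + 6) = 3 + ((-5 + N) + 6) = 3 + (1 + N) = 4 + N)
Q = 36 (Q = -26 + 62 = 36)
((-18 + H(-4, -7))*(9 - 7) + Q)² = ((-18 + (4 - 7))*(9 - 7) + 36)² = ((-18 - 3)*2 + 36)² = (-21*2 + 36)² = (-42 + 36)² = (-6)² = 36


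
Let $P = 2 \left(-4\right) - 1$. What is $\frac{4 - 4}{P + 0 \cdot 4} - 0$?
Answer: $0$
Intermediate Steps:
$P = -9$ ($P = -8 - 1 = -9$)
$\frac{4 - 4}{P + 0 \cdot 4} - 0 = \frac{4 - 4}{-9 + 0 \cdot 4} - 0 = \frac{0}{-9 + 0} + 0 = \frac{0}{-9} + 0 = 0 \left(- \frac{1}{9}\right) + 0 = 0 + 0 = 0$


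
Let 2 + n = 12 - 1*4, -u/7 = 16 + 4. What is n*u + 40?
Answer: -800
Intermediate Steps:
u = -140 (u = -7*(16 + 4) = -7*20 = -140)
n = 6 (n = -2 + (12 - 1*4) = -2 + (12 - 4) = -2 + 8 = 6)
n*u + 40 = 6*(-140) + 40 = -840 + 40 = -800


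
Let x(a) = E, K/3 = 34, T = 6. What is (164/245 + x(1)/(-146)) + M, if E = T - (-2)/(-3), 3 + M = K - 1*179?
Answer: -4258444/53655 ≈ -79.367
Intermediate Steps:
K = 102 (K = 3*34 = 102)
M = -80 (M = -3 + (102 - 1*179) = -3 + (102 - 179) = -3 - 77 = -80)
E = 16/3 (E = 6 - (-2)/(-3) = 6 - (-1)*(-2)/3 = 6 - 1*⅔ = 6 - ⅔ = 16/3 ≈ 5.3333)
x(a) = 16/3
(164/245 + x(1)/(-146)) + M = (164/245 + (16/3)/(-146)) - 80 = (164*(1/245) + (16/3)*(-1/146)) - 80 = (164/245 - 8/219) - 80 = 33956/53655 - 80 = -4258444/53655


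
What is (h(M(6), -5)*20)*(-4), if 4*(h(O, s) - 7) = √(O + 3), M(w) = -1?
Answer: -560 - 20*√2 ≈ -588.28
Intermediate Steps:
h(O, s) = 7 + √(3 + O)/4 (h(O, s) = 7 + √(O + 3)/4 = 7 + √(3 + O)/4)
(h(M(6), -5)*20)*(-4) = ((7 + √(3 - 1)/4)*20)*(-4) = ((7 + √2/4)*20)*(-4) = (140 + 5*√2)*(-4) = -560 - 20*√2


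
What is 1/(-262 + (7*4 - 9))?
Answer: -1/243 ≈ -0.0041152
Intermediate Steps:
1/(-262 + (7*4 - 9)) = 1/(-262 + (28 - 9)) = 1/(-262 + 19) = 1/(-243) = -1/243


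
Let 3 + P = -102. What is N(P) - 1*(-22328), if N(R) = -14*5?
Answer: 22258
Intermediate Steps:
P = -105 (P = -3 - 102 = -105)
N(R) = -70
N(P) - 1*(-22328) = -70 - 1*(-22328) = -70 + 22328 = 22258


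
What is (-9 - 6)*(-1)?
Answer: 15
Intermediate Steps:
(-9 - 6)*(-1) = -15*(-1) = 15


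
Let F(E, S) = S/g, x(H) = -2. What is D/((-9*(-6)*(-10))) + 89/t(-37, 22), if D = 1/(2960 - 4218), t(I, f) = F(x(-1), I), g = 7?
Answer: -11438279/679320 ≈ -16.838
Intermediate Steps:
F(E, S) = S/7
t(I, f) = I/7
D = -1/1258 (D = 1/(-1258) = -1/1258 ≈ -0.00079491)
D/((-9*(-6)*(-10))) + 89/t(-37, 22) = -1/(1258*(-9*(-6)*(-10))) + 89/(((⅐)*(-37))) = -1/(1258*(54*(-10))) + 89/(-37/7) = -1/1258/(-540) + 89*(-7/37) = -1/1258*(-1/540) - 623/37 = 1/679320 - 623/37 = -11438279/679320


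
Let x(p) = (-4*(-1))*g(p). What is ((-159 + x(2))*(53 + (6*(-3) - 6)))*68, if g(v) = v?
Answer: -297772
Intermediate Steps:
x(p) = 4*p (x(p) = (-4*(-1))*p = 4*p)
((-159 + x(2))*(53 + (6*(-3) - 6)))*68 = ((-159 + 4*2)*(53 + (6*(-3) - 6)))*68 = ((-159 + 8)*(53 + (-18 - 6)))*68 = -151*(53 - 24)*68 = -151*29*68 = -4379*68 = -297772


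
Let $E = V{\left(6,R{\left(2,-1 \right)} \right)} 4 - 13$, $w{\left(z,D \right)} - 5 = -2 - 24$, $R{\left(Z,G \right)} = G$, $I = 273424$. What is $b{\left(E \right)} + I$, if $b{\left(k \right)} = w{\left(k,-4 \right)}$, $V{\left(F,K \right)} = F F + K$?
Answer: $273403$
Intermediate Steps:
$V{\left(F,K \right)} = K + F^{2}$ ($V{\left(F,K \right)} = F^{2} + K = K + F^{2}$)
$w{\left(z,D \right)} = -21$ ($w{\left(z,D \right)} = 5 - 26 = -21$)
$E = 127$ ($E = \left(-1 + 6^{2}\right) 4 - 13 = \left(-1 + 36\right) 4 - 13 = 35 \cdot 4 - 13 = 140 - 13 = 127$)
$b{\left(k \right)} = -21$
$b{\left(E \right)} + I = -21 + 273424 = 273403$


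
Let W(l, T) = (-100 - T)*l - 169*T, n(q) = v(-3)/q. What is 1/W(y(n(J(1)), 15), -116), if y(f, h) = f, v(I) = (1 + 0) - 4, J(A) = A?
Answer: 1/19556 ≈ 5.1135e-5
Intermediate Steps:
v(I) = -3 (v(I) = 1 - 4 = -3)
n(q) = -3/q
W(l, T) = -169*T + l*(-100 - T) (W(l, T) = l*(-100 - T) - 169*T = -169*T + l*(-100 - T))
1/W(y(n(J(1)), 15), -116) = 1/(-169*(-116) - (-300)/1 - 1*(-116)*(-3/1)) = 1/(19604 - (-300) - 1*(-116)*(-3*1)) = 1/(19604 - 100*(-3) - 1*(-116)*(-3)) = 1/(19604 + 300 - 348) = 1/19556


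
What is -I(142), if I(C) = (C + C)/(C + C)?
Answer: -1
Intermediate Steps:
I(C) = 1 (I(C) = (2*C)/((2*C)) = (2*C)*(1/(2*C)) = 1)
-I(142) = -1*1 = -1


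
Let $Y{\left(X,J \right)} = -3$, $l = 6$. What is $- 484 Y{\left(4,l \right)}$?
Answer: $1452$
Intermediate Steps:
$- 484 Y{\left(4,l \right)} = \left(-484\right) \left(-3\right) = 1452$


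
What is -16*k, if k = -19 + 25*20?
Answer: -7696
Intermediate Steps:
k = 481 (k = -19 + 500 = 481)
-16*k = -16*481 = -7696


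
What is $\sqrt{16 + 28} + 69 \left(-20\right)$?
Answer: $-1380 + 2 \sqrt{11} \approx -1373.4$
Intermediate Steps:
$\sqrt{16 + 28} + 69 \left(-20\right) = \sqrt{44} - 1380 = 2 \sqrt{11} - 1380 = -1380 + 2 \sqrt{11}$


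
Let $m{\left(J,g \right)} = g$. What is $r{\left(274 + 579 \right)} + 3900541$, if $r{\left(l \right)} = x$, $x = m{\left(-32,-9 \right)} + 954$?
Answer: $3901486$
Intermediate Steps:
$x = 945$ ($x = -9 + 954 = 945$)
$r{\left(l \right)} = 945$
$r{\left(274 + 579 \right)} + 3900541 = 945 + 3900541 = 3901486$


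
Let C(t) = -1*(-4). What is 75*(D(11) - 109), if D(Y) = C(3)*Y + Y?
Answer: -4050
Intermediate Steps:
C(t) = 4
D(Y) = 5*Y (D(Y) = 4*Y + Y = 5*Y)
75*(D(11) - 109) = 75*(5*11 - 109) = 75*(55 - 109) = 75*(-54) = -4050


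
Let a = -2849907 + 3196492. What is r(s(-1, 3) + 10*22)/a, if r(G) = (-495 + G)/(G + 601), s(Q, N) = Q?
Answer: -69/71049925 ≈ -9.7115e-7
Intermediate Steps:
r(G) = (-495 + G)/(601 + G)
a = 346585
r(s(-1, 3) + 10*22)/a = ((-495 + (-1 + 10*22))/(601 + (-1 + 10*22)))/346585 = ((-495 + (-1 + 220))/(601 + (-1 + 220)))*(1/346585) = ((-495 + 219)/(601 + 219))*(1/346585) = (-276/820)*(1/346585) = ((1/820)*(-276))*(1/346585) = -69/205*1/346585 = -69/71049925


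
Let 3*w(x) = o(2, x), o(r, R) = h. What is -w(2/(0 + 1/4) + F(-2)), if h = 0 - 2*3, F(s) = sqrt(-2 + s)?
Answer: 2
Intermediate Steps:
h = -6 (h = 0 - 6 = -6)
o(r, R) = -6
w(x) = -2 (w(x) = (1/3)*(-6) = -2)
-w(2/(0 + 1/4) + F(-2)) = -1*(-2) = 2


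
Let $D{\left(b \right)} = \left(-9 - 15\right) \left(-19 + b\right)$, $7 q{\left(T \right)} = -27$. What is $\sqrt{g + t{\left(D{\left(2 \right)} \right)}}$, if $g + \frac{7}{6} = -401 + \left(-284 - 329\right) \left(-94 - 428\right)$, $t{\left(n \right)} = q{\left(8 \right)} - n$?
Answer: $\frac{\sqrt{563019366}}{42} \approx 564.95$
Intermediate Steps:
$q{\left(T \right)} = - \frac{27}{7}$ ($q{\left(T \right)} = \frac{1}{7} \left(-27\right) = - \frac{27}{7}$)
$D{\left(b \right)} = 456 - 24 b$ ($D{\left(b \right)} = - 24 \left(-19 + b\right) = 456 - 24 b$)
$t{\left(n \right)} = - \frac{27}{7} - n$
$g = \frac{1917503}{6}$ ($g = - \frac{7}{6} - \left(401 - \left(-284 - 329\right) \left(-94 - 428\right)\right) = - \frac{7}{6} - -319585 = - \frac{7}{6} + \left(-401 + 319986\right) = - \frac{7}{6} + 319585 = \frac{1917503}{6} \approx 3.1958 \cdot 10^{5}$)
$\sqrt{g + t{\left(D{\left(2 \right)} \right)}} = \sqrt{\frac{1917503}{6} - \left(\frac{3219}{7} - 48\right)} = \sqrt{\frac{1917503}{6} - \frac{2883}{7}} = \sqrt{\frac{13405223}{42}} = \frac{\sqrt{563019366}}{42}$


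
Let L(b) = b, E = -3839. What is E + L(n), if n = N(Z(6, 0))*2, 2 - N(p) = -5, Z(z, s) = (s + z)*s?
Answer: -3825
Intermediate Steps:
Z(z, s) = s*(s + z)
N(p) = 7 (N(p) = 2 - 1*(-5) = 2 + 5 = 7)
n = 14 (n = 7*2 = 14)
E + L(n) = -3839 + 14 = -3825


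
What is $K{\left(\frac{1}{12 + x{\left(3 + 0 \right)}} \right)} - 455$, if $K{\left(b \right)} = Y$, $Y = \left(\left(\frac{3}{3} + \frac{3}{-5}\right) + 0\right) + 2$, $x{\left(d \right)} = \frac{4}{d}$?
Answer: $- \frac{2263}{5} \approx -452.6$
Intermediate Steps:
$Y = \frac{12}{5}$ ($Y = \left(\left(3 \cdot \frac{1}{3} + 3 \left(- \frac{1}{5}\right)\right) + 0\right) + 2 = \left(\left(1 - \frac{3}{5}\right) + 0\right) + 2 = \left(\frac{2}{5} + 0\right) + 2 = \frac{2}{5} + 2 = \frac{12}{5} \approx 2.4$)
$K{\left(b \right)} = \frac{12}{5}$
$K{\left(\frac{1}{12 + x{\left(3 + 0 \right)}} \right)} - 455 = \frac{12}{5} - 455 = - \frac{2263}{5}$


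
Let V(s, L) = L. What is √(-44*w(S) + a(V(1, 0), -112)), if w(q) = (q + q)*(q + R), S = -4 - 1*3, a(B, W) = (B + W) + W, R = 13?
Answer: 4*√217 ≈ 58.924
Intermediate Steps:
a(B, W) = B + 2*W
S = -7 (S = -4 - 3 = -7)
w(q) = 2*q*(13 + q) (w(q) = (q + q)*(q + 13) = (2*q)*(13 + q) = 2*q*(13 + q))
√(-44*w(S) + a(V(1, 0), -112)) = √(-88*(-7)*(13 - 7) + (0 + 2*(-112))) = √(-88*(-7)*6 + (0 - 224)) = √(-44*(-84) - 224) = √(3696 - 224) = √3472 = 4*√217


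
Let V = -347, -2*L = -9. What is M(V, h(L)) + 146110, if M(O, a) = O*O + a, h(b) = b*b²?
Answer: 2132881/8 ≈ 2.6661e+5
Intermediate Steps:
L = 9/2 (L = -½*(-9) = 9/2 ≈ 4.5000)
h(b) = b³
M(O, a) = a + O² (M(O, a) = O² + a = a + O²)
M(V, h(L)) + 146110 = ((9/2)³ + (-347)²) + 146110 = (729/8 + 120409) + 146110 = 964001/8 + 146110 = 2132881/8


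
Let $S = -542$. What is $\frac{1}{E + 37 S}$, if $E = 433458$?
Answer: $\frac{1}{413404} \approx 2.4189 \cdot 10^{-6}$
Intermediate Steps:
$\frac{1}{E + 37 S} = \frac{1}{433458 + 37 \left(-542\right)} = \frac{1}{433458 - 20054} = \frac{1}{413404}$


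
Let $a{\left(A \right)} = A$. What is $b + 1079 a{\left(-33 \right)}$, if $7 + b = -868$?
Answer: $-36482$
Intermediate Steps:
$b = -875$ ($b = -7 - 868 = -875$)
$b + 1079 a{\left(-33 \right)} = -875 + 1079 \left(-33\right) = -875 - 35607 = -36482$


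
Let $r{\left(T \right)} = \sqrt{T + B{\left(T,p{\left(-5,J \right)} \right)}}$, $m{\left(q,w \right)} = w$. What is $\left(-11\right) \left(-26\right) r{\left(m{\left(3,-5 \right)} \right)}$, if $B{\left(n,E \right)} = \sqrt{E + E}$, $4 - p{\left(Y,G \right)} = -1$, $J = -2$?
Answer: $286 \sqrt{-5 + \sqrt{10}} \approx 387.71 i$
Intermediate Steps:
$p{\left(Y,G \right)} = 5$ ($p{\left(Y,G \right)} = 4 - -1 = 4 + 1 = 5$)
$B{\left(n,E \right)} = \sqrt{2} \sqrt{E}$ ($B{\left(n,E \right)} = \sqrt{2 E} = \sqrt{2} \sqrt{E}$)
$r{\left(T \right)} = \sqrt{T + \sqrt{10}}$ ($r{\left(T \right)} = \sqrt{T + \sqrt{2} \sqrt{5}} = \sqrt{T + \sqrt{10}}$)
$\left(-11\right) \left(-26\right) r{\left(m{\left(3,-5 \right)} \right)} = \left(-11\right) \left(-26\right) \sqrt{-5 + \sqrt{10}} = 286 \sqrt{-5 + \sqrt{10}}$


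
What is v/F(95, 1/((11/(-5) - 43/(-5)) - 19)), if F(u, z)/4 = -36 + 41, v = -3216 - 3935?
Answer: -7151/20 ≈ -357.55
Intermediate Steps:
v = -7151
F(u, z) = 20 (F(u, z) = 4*(-36 + 41) = 4*5 = 20)
v/F(95, 1/((11/(-5) - 43/(-5)) - 19)) = -7151/20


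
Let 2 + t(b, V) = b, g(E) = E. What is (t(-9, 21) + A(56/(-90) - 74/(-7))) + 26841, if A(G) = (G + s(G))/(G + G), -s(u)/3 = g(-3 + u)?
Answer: 168167007/6268 ≈ 26829.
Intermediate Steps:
s(u) = 9 - 3*u (s(u) = -3*(-3 + u) = 9 - 3*u)
t(b, V) = -2 + b
A(G) = (9 - 2*G)/(2*G) (A(G) = (G + (9 - 3*G))/(G + G) = (9 - 2*G)/((2*G)) = (9 - 2*G)*(1/(2*G)) = (9 - 2*G)/(2*G))
(t(-9, 21) + A(56/(-90) - 74/(-7))) + 26841 = ((-2 - 9) + (9/2 - (56/(-90) - 74/(-7)))/(56/(-90) - 74/(-7))) + 26841 = (-11 + (9/2 - (56*(-1/90) - 74*(-1/7)))/(56*(-1/90) - 74*(-1/7))) + 26841 = (-11 + (9/2 - (-28/45 + 74/7))/(-28/45 + 74/7)) + 26841 = (-11 + (9/2 - 1*3134/315)/(3134/315)) + 26841 = (-11 + 315*(9/2 - 3134/315)/3134) + 26841 = (-11 + (315/3134)*(-3433/630)) + 26841 = (-11 - 3433/6268) + 26841 = -72381/6268 + 26841 = 168167007/6268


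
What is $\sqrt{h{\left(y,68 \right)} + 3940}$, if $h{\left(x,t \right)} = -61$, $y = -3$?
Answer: $3 \sqrt{431} \approx 62.282$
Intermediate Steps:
$\sqrt{h{\left(y,68 \right)} + 3940} = \sqrt{-61 + 3940} = \sqrt{3879} = 3 \sqrt{431}$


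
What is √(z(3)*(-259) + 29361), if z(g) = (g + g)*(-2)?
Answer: √32469 ≈ 180.19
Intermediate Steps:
z(g) = -4*g (z(g) = (2*g)*(-2) = -4*g)
√(z(3)*(-259) + 29361) = √(-4*3*(-259) + 29361) = √(-12*(-259) + 29361) = √(3108 + 29361) = √32469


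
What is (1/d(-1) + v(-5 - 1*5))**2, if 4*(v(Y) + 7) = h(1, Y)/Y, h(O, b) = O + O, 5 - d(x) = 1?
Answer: 1156/25 ≈ 46.240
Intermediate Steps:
d(x) = 4 (d(x) = 5 - 1*1 = 5 - 1 = 4)
h(O, b) = 2*O
v(Y) = -7 + 1/(2*Y) (v(Y) = -7 + ((2*1)/Y)/4 = -7 + (2/Y)/4 = -7 + 1/(2*Y))
(1/d(-1) + v(-5 - 1*5))**2 = (1/4 + (-7 + 1/(2*(-5 - 1*5))))**2 = (1/4 + (-7 + 1/(2*(-5 - 5))))**2 = (1/4 + (-7 + (1/2)/(-10)))**2 = (1/4 + (-7 + (1/2)*(-1/10)))**2 = (1/4 + (-7 - 1/20))**2 = (1/4 - 141/20)**2 = (-34/5)**2 = 1156/25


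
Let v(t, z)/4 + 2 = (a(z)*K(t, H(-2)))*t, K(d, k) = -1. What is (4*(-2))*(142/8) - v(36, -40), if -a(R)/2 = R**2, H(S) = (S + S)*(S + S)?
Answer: -460934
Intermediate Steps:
H(S) = 4*S**2 (H(S) = (2*S)*(2*S) = 4*S**2)
a(R) = -2*R**2
v(t, z) = -8 + 8*t*z**2 (v(t, z) = -8 + 4*((-2*z**2*(-1))*t) = -8 + 4*((2*z**2)*t) = -8 + 4*(2*t*z**2) = -8 + 8*t*z**2)
(4*(-2))*(142/8) - v(36, -40) = (4*(-2))*(142/8) - (-8 + 8*36*(-40)**2) = -1136/8 - (-8 + 8*36*1600) = -8*71/4 - (-8 + 460800) = -142 - 1*460792 = -142 - 460792 = -460934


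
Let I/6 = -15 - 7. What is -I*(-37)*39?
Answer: -190476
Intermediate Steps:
I = -132 (I = 6*(-15 - 7) = 6*(-22) = -132)
-I*(-37)*39 = -(-132*(-37))*39 = -4884*39 = -1*190476 = -190476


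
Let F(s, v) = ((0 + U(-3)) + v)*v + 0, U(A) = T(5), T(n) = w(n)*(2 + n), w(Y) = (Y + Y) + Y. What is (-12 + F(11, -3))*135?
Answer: -42930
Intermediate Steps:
w(Y) = 3*Y (w(Y) = 2*Y + Y = 3*Y)
T(n) = 3*n*(2 + n) (T(n) = (3*n)*(2 + n) = 3*n*(2 + n))
U(A) = 105 (U(A) = 3*5*(2 + 5) = 3*5*7 = 105)
F(s, v) = v*(105 + v) (F(s, v) = ((0 + 105) + v)*v + 0 = (105 + v)*v + 0 = v*(105 + v) + 0 = v*(105 + v))
(-12 + F(11, -3))*135 = (-12 - 3*(105 - 3))*135 = (-12 - 3*102)*135 = (-12 - 306)*135 = -318*135 = -42930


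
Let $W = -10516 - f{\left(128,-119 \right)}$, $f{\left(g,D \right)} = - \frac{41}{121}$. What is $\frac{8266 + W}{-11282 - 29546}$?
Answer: $\frac{272209}{4940188} \approx 0.055101$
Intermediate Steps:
$f{\left(g,D \right)} = - \frac{41}{121}$ ($f{\left(g,D \right)} = \left(-41\right) \frac{1}{121} = - \frac{41}{121}$)
$W = - \frac{1272395}{121}$ ($W = -10516 - - \frac{41}{121} = -10516 + \frac{41}{121} = - \frac{1272395}{121} \approx -10516.0$)
$\frac{8266 + W}{-11282 - 29546} = \frac{8266 - \frac{1272395}{121}}{-11282 - 29546} = - \frac{272209}{121 \left(-40828\right)} = \left(- \frac{272209}{121}\right) \left(- \frac{1}{40828}\right) = \frac{272209}{4940188}$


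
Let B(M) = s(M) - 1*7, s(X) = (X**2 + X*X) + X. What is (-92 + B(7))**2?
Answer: 36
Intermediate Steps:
s(X) = X + 2*X**2 (s(X) = (X**2 + X**2) + X = 2*X**2 + X = X + 2*X**2)
B(M) = -7 + M*(1 + 2*M) (B(M) = M*(1 + 2*M) - 1*7 = M*(1 + 2*M) - 7 = -7 + M*(1 + 2*M))
(-92 + B(7))**2 = (-92 + (-7 + 7*(1 + 2*7)))**2 = (-92 + (-7 + 7*(1 + 14)))**2 = (-92 + (-7 + 7*15))**2 = (-92 + (-7 + 105))**2 = (-92 + 98)**2 = 6**2 = 36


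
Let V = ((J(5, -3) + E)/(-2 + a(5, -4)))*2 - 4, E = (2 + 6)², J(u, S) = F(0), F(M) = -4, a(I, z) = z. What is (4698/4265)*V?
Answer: -112752/4265 ≈ -26.437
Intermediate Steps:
J(u, S) = -4
E = 64 (E = 8² = 64)
V = -24 (V = ((-4 + 64)/(-2 - 4))*2 - 4 = (60/(-6))*2 - 4 = (60*(-⅙))*2 - 4 = -10*2 - 4 = -20 - 4 = -24)
(4698/4265)*V = (4698/4265)*(-24) = -112752/4265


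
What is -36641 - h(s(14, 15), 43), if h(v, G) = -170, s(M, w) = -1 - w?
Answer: -36471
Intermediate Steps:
-36641 - h(s(14, 15), 43) = -36641 - 1*(-170) = -36641 + 170 = -36471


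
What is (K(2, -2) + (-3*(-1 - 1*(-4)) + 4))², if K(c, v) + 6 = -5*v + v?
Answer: 9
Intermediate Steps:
K(c, v) = -6 - 4*v (K(c, v) = -6 + (-5*v + v) = -6 - 4*v)
(K(2, -2) + (-3*(-1 - 1*(-4)) + 4))² = ((-6 - 4*(-2)) + (-3*(-1 - 1*(-4)) + 4))² = ((-6 + 8) + (-3*(-1 + 4) + 4))² = (2 + (-3*3 + 4))² = (2 + (-9 + 4))² = (2 - 5)² = (-3)² = 9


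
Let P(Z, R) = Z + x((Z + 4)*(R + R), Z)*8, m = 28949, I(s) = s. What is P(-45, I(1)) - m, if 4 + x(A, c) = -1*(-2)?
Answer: -29010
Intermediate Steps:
x(A, c) = -2 (x(A, c) = -4 - 1*(-2) = -4 + 2 = -2)
P(Z, R) = -16 + Z (P(Z, R) = Z - 2*8 = Z - 16 = -16 + Z)
P(-45, I(1)) - m = (-16 - 45) - 1*28949 = -61 - 28949 = -29010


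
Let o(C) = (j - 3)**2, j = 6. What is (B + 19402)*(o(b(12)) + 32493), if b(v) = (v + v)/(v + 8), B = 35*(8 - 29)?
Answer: 606714834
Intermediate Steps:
B = -735 (B = 35*(-21) = -735)
b(v) = 2*v/(8 + v) (b(v) = (2*v)/(8 + v) = 2*v/(8 + v))
o(C) = 9 (o(C) = (6 - 3)**2 = 3**2 = 9)
(B + 19402)*(o(b(12)) + 32493) = (-735 + 19402)*(9 + 32493) = 18667*32502 = 606714834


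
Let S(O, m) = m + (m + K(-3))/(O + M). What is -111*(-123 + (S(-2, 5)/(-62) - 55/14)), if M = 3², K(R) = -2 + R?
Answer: 3059271/217 ≈ 14098.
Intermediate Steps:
M = 9
S(O, m) = m + (-5 + m)/(9 + O) (S(O, m) = m + (m + (-2 - 3))/(O + 9) = m + (m - 5)/(9 + O) = m + (-5 + m)/(9 + O))
-111*(-123 + (S(-2, 5)/(-62) - 55/14)) = -111*(-123 + (((-5 + 10*5 - 2*5)/(9 - 2))/(-62) - 55/14)) = -111*(-123 + (((-5 + 50 - 10)/7)*(-1/62) - 55*1/14)) = -111*(-123 + (((⅐)*35)*(-1/62) - 55/14)) = -111*(-123 + (5*(-1/62) - 55/14)) = -111*(-123 + (-5/62 - 55/14)) = -111*(-123 - 870/217) = -111*(-27561/217) = 3059271/217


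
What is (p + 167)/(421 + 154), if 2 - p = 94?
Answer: 3/23 ≈ 0.13043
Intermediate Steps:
p = -92 (p = 2 - 1*94 = 2 - 94 = -92)
(p + 167)/(421 + 154) = (-92 + 167)/(421 + 154) = 75/575 = 75*(1/575) = 3/23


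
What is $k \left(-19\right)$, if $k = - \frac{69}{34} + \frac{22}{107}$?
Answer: $\frac{126065}{3638} \approx 34.652$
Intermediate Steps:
$k = - \frac{6635}{3638}$ ($k = \left(-69\right) \frac{1}{34} + 22 \cdot \frac{1}{107} = - \frac{69}{34} + \frac{22}{107} = - \frac{6635}{3638} \approx -1.8238$)
$k \left(-19\right) = \left(- \frac{6635}{3638}\right) \left(-19\right) = \frac{126065}{3638}$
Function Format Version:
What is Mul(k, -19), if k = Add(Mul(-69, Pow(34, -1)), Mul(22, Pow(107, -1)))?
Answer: Rational(126065, 3638) ≈ 34.652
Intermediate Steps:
k = Rational(-6635, 3638) (k = Add(Mul(-69, Rational(1, 34)), Mul(22, Rational(1, 107))) = Add(Rational(-69, 34), Rational(22, 107)) = Rational(-6635, 3638) ≈ -1.8238)
Mul(k, -19) = Mul(Rational(-6635, 3638), -19) = Rational(126065, 3638)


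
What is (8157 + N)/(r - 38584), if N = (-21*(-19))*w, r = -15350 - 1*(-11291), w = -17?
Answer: -1374/42643 ≈ -0.032221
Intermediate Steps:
r = -4059 (r = -15350 + 11291 = -4059)
N = -6783 (N = -21*(-19)*(-17) = 399*(-17) = -6783)
(8157 + N)/(r - 38584) = (8157 - 6783)/(-4059 - 38584) = 1374/(-42643) = 1374*(-1/42643) = -1374/42643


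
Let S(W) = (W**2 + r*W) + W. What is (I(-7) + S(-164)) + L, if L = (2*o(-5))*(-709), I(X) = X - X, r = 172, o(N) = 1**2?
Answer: -2894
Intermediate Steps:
o(N) = 1
I(X) = 0
L = -1418 (L = (2*1)*(-709) = 2*(-709) = -1418)
S(W) = W**2 + 173*W (S(W) = (W**2 + 172*W) + W = W**2 + 173*W)
(I(-7) + S(-164)) + L = (0 - 164*(173 - 164)) - 1418 = (0 - 164*9) - 1418 = (0 - 1476) - 1418 = -1476 - 1418 = -2894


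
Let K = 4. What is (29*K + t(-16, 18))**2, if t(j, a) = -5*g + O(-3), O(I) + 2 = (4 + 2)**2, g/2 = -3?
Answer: 32400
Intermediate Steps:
g = -6 (g = 2*(-3) = -6)
O(I) = 34 (O(I) = -2 + (4 + 2)**2 = -2 + 6**2 = -2 + 36 = 34)
t(j, a) = 64 (t(j, a) = -5*(-6) + 34 = 30 + 34 = 64)
(29*K + t(-16, 18))**2 = (29*4 + 64)**2 = (116 + 64)**2 = 180**2 = 32400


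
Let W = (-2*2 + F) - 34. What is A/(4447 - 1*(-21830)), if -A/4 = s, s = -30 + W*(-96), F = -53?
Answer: -11608/8759 ≈ -1.3253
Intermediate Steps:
W = -91 (W = (-2*2 - 53) - 34 = (-4 - 53) - 34 = -57 - 34 = -91)
s = 8706 (s = -30 - 91*(-96) = -30 + 8736 = 8706)
A = -34824 (A = -4*8706 = -34824)
A/(4447 - 1*(-21830)) = -34824/(4447 - 1*(-21830)) = -34824/(4447 + 21830) = -34824/26277 = -34824*1/26277 = -11608/8759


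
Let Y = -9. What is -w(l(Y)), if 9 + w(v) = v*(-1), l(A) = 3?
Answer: 12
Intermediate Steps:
w(v) = -9 - v (w(v) = -9 + v*(-1) = -9 - v)
-w(l(Y)) = -(-9 - 1*3) = -(-9 - 3) = -1*(-12) = 12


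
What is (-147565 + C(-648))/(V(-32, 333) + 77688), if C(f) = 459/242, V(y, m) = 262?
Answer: -35710271/18863900 ≈ -1.8930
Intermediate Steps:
C(f) = 459/242 (C(f) = 459*(1/242) = 459/242)
(-147565 + C(-648))/(V(-32, 333) + 77688) = (-147565 + 459/242)/(262 + 77688) = -35710271/242/77950 = -35710271/242*1/77950 = -35710271/18863900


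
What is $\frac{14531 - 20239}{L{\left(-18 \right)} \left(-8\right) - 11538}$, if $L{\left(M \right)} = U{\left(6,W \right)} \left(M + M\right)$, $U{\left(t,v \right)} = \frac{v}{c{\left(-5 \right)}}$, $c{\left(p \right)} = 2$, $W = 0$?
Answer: $\frac{2854}{5769} \approx 0.49471$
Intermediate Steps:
$U{\left(t,v \right)} = \frac{v}{2}$
$L{\left(M \right)} = 0$ ($L{\left(M \right)} = \frac{1}{2} \cdot 0 \left(M + M\right) = 0 \cdot 2 M = 0$)
$\frac{14531 - 20239}{L{\left(-18 \right)} \left(-8\right) - 11538} = \frac{14531 - 20239}{0 \left(-8\right) - 11538} = - \frac{5708}{0 - 11538} = - \frac{5708}{-11538} = \left(-5708\right) \left(- \frac{1}{11538}\right) = \frac{2854}{5769}$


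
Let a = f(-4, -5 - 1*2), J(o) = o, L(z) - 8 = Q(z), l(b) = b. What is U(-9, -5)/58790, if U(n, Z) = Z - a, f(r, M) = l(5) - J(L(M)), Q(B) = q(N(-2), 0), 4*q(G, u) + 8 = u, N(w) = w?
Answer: -2/29395 ≈ -6.8039e-5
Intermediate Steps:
q(G, u) = -2 + u/4
Q(B) = -2 (Q(B) = -2 + (¼)*0 = -2 + 0 = -2)
L(z) = 6 (L(z) = 8 - 2 = 6)
f(r, M) = -1 (f(r, M) = 5 - 1*6 = 5 - 6 = -1)
a = -1
U(n, Z) = 1 + Z (U(n, Z) = Z - 1*(-1) = Z + 1 = 1 + Z)
U(-9, -5)/58790 = (1 - 5)/58790 = -4*1/58790 = -2/29395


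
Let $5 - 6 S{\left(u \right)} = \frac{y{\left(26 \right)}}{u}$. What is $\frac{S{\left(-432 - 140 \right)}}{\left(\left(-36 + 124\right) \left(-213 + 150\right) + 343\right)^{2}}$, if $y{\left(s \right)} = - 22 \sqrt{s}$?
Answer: $\frac{5}{162302406} - \frac{\sqrt{26}}{4219862556} \approx 2.9598 \cdot 10^{-8}$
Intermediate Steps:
$S{\left(u \right)} = \frac{5}{6} + \frac{11 \sqrt{26}}{3 u}$ ($S{\left(u \right)} = \frac{5}{6} - \frac{- 22 \sqrt{26} \frac{1}{u}}{6} = \frac{5}{6} - \frac{\left(-22\right) \sqrt{26} \frac{1}{u}}{6} = \frac{5}{6} + \frac{11 \sqrt{26}}{3 u}$)
$\frac{S{\left(-432 - 140 \right)}}{\left(\left(-36 + 124\right) \left(-213 + 150\right) + 343\right)^{2}} = \frac{\frac{1}{6} \frac{1}{-432 - 140} \left(5 \left(-432 - 140\right) + 22 \sqrt{26}\right)}{\left(\left(-36 + 124\right) \left(-213 + 150\right) + 343\right)^{2}} = \frac{\frac{1}{6} \frac{1}{-432 - 140} \left(5 \left(-432 - 140\right) + 22 \sqrt{26}\right)}{\left(88 \left(-63\right) + 343\right)^{2}} = \frac{\frac{1}{6} \frac{1}{-572} \left(5 \left(-572\right) + 22 \sqrt{26}\right)}{\left(-5544 + 343\right)^{2}} = \frac{\frac{1}{6} \left(- \frac{1}{572}\right) \left(-2860 + 22 \sqrt{26}\right)}{\left(-5201\right)^{2}} = \frac{\frac{5}{6} - \frac{\sqrt{26}}{156}}{27050401} = \left(\frac{5}{6} - \frac{\sqrt{26}}{156}\right) \frac{1}{27050401} = \frac{5}{162302406} - \frac{\sqrt{26}}{4219862556}$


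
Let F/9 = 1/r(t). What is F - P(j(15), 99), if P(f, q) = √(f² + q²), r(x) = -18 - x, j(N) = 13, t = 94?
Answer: -9/112 - √9970 ≈ -99.930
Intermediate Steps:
F = -9/112 (F = 9/(-18 - 1*94) = 9/(-18 - 94) = 9/(-112) = 9*(-1/112) = -9/112 ≈ -0.080357)
F - P(j(15), 99) = -9/112 - √(13² + 99²) = -9/112 - √(169 + 9801) = -9/112 - √9970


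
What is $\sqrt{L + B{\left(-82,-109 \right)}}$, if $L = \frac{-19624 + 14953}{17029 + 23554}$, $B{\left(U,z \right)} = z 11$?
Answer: $\frac{2 i \sqrt{493729612526}}{40583} \approx 34.628 i$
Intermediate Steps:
$B{\left(U,z \right)} = 11 z$
$L = - \frac{4671}{40583} \approx -0.1151$
$\sqrt{L + B{\left(-82,-109 \right)}} = \sqrt{- \frac{4671}{40583} + 11 \left(-109\right)} = \sqrt{- \frac{4671}{40583} - 1199} = \sqrt{- \frac{48663688}{40583}} = \frac{2 i \sqrt{493729612526}}{40583}$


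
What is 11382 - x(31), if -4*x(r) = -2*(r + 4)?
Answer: 22729/2 ≈ 11365.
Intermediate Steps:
x(r) = 2 + r/2 (x(r) = -(-1)*(r + 4)/2 = -(-1)*(4 + r)/2 = -(-8 - 2*r)/4 = 2 + r/2)
11382 - x(31) = 11382 - (2 + (½)*31) = 11382 - (2 + 31/2) = 11382 - 1*35/2 = 11382 - 35/2 = 22729/2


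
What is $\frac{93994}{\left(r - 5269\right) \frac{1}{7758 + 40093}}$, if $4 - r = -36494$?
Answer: $\frac{4497706894}{31229} \approx 1.4402 \cdot 10^{5}$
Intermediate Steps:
$r = 36498$ ($r = 4 - -36494 = 4 + 36494 = 36498$)
$\frac{93994}{\left(r - 5269\right) \frac{1}{7758 + 40093}} = \frac{93994}{\left(36498 - 5269\right) \frac{1}{7758 + 40093}} = \frac{93994}{31229 \cdot \frac{1}{47851}} = \frac{93994}{\frac{31229}{47851}} = 93994 \cdot \frac{47851}{31229} = \frac{4497706894}{31229}$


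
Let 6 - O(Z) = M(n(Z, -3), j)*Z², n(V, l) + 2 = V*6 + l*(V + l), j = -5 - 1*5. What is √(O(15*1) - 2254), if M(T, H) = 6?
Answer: I*√3598 ≈ 59.983*I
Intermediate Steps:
j = -10 (j = -5 - 5 = -10)
n(V, l) = -2 + 6*V + l*(V + l) (n(V, l) = -2 + (V*6 + l*(V + l)) = -2 + (6*V + l*(V + l)) = -2 + 6*V + l*(V + l))
O(Z) = 6 - 6*Z²
√(O(15*1) - 2254) = √((6 - 6*(15*1)²) - 2254) = √((6 - 6*15²) - 2254) = √((6 - 6*225) - 2254) = √((6 - 1350) - 2254) = √(-1344 - 2254) = √(-3598) = I*√3598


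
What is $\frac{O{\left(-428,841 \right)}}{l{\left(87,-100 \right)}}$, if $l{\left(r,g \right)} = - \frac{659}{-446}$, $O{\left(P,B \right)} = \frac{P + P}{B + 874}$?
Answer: $- \frac{381776}{1130185} \approx -0.3378$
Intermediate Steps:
$O{\left(P,B \right)} = \frac{2 P}{874 + B}$
$l{\left(r,g \right)} = \frac{659}{446}$ ($l{\left(r,g \right)} = \left(-659\right) \left(- \frac{1}{446}\right) = \frac{659}{446}$)
$\frac{O{\left(-428,841 \right)}}{l{\left(87,-100 \right)}} = \frac{2 \left(-428\right) \frac{1}{874 + 841}}{\frac{659}{446}} = 2 \left(-428\right) \frac{1}{1715} \cdot \frac{446}{659} = \left(- \frac{856}{1715}\right) \frac{446}{659} = - \frac{381776}{1130185}$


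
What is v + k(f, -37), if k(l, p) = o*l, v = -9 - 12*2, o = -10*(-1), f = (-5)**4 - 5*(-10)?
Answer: 6717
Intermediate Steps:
f = 675 (f = 625 + 50 = 675)
o = 10
v = -33 (v = -9 - 24 = -33)
k(l, p) = 10*l
v + k(f, -37) = -33 + 10*675 = -33 + 6750 = 6717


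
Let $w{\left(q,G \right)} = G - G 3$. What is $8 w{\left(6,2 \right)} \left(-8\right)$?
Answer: $256$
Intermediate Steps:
$w{\left(q,G \right)} = - 2 G$ ($w{\left(q,G \right)} = G - 3 G = - 2 G$)
$8 w{\left(6,2 \right)} \left(-8\right) = 8 \left(\left(-2\right) 2\right) \left(-8\right) = 8 \left(-4\right) \left(-8\right) = \left(-32\right) \left(-8\right) = 256$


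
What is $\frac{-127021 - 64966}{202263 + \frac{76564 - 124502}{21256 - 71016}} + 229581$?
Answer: $\frac{1155321982249069}{5032327409} \approx 2.2958 \cdot 10^{5}$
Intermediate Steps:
$\frac{-127021 - 64966}{202263 + \frac{76564 - 124502}{21256 - 71016}} + 229581 = - \frac{191987}{202263 - \frac{47938}{-49760}} + 229581 = - \frac{191987}{202263 - - \frac{23969}{24880}} + 229581 = - \frac{191987}{202263 + \frac{23969}{24880}} + 229581 = - \frac{191987}{\frac{5032327409}{24880}} + 229581 = \left(-191987\right) \frac{24880}{5032327409} + 229581 = - \frac{4776636560}{5032327409} + 229581 = \frac{1155321982249069}{5032327409}$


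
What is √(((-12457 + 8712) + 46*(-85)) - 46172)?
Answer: I*√53827 ≈ 232.01*I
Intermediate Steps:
√(((-12457 + 8712) + 46*(-85)) - 46172) = √((-3745 - 3910) - 46172) = √(-7655 - 46172) = √(-53827) = I*√53827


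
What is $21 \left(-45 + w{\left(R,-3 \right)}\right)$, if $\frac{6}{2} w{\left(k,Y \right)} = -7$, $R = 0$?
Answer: $-994$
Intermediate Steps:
$w{\left(k,Y \right)} = - \frac{7}{3}$ ($w{\left(k,Y \right)} = \frac{1}{3} \left(-7\right) = - \frac{7}{3}$)
$21 \left(-45 + w{\left(R,-3 \right)}\right) = 21 \left(-45 - \frac{7}{3}\right) = 21 \left(- \frac{142}{3}\right) = -994$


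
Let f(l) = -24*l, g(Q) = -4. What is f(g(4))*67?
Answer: 6432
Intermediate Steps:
f(g(4))*67 = -24*(-4)*67 = 96*67 = 6432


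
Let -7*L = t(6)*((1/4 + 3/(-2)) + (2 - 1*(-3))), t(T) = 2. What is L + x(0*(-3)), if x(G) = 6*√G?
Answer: -15/14 ≈ -1.0714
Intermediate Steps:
L = -15/14 (L = -2*((1/4 + 3/(-2)) + (2 - 1*(-3)))/7 = -2*((1*(¼) + 3*(-½)) + (2 + 3))/7 = -2*((¼ - 3/2) + 5)/7 = -2*(-5/4 + 5)/7 = -2*15/(7*4) = -⅐*15/2 = -15/14 ≈ -1.0714)
L + x(0*(-3)) = -15/14 + 6*√(0*(-3)) = -15/14 + 6*√0 = -15/14 + 6*0 = -15/14 + 0 = -15/14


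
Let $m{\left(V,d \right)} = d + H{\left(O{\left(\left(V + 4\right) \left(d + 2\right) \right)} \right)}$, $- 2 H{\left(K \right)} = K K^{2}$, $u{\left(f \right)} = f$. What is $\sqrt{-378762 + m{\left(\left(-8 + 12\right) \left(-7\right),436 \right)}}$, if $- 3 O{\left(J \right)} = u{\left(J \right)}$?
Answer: $i \sqrt{21511462358} \approx 1.4667 \cdot 10^{5} i$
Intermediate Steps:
$O{\left(J \right)} = - \frac{J}{3}$
$H{\left(K \right)} = - \frac{K^{3}}{2}$ ($H{\left(K \right)} = - \frac{K K^{2}}{2} = - \frac{K^{3}}{2}$)
$m{\left(V,d \right)} = d + \frac{\left(2 + d\right)^{3} \left(4 + V\right)^{3}}{54}$ ($m{\left(V,d \right)} = d - \frac{\left(- \frac{\left(V + 4\right) \left(d + 2\right)}{3}\right)^{3}}{2} = d - \frac{\left(- \frac{\left(4 + V\right) \left(2 + d\right)}{3}\right)^{3}}{2} = d - \frac{\left(- \frac{\left(2 + d\right) \left(4 + V\right)}{3}\right)^{3}}{2} = d - \frac{\left(- \frac{1}{27}\right) \left(2 + d\right)^{3} \left(4 + V\right)^{3}}{2} = d + \frac{\left(2 + d\right)^{3} \left(4 + V\right)^{3}}{54}$)
$\sqrt{-378762 + m{\left(\left(-8 + 12\right) \left(-7\right),436 \right)}} = \sqrt{-378762 + \left(436 + \frac{\left(8 + 2 \left(-8 + 12\right) \left(-7\right) + 4 \cdot 436 + \left(-8 + 12\right) \left(-7\right) 436\right)^{3}}{54}\right)} = \sqrt{-378762 + \left(436 + \frac{\left(8 + 2 \cdot 4 \left(-7\right) + 1744 + 4 \left(-7\right) 436\right)^{3}}{54}\right)} = \sqrt{-378762 + \left(436 + \frac{\left(8 + 2 \left(-28\right) + 1744 - 12208\right)^{3}}{54}\right)} = \sqrt{-378762 + \left(436 + \frac{\left(8 - 56 + 1744 - 12208\right)^{3}}{54}\right)} = \sqrt{-378762 + \left(436 + \frac{\left(-10512\right)^{3}}{54}\right)} = \sqrt{-378762 + \left(436 + \frac{1}{54} \left(-1161598537728\right)\right)} = \sqrt{-378762 + \left(436 - 21511084032\right)} = \sqrt{-378762 - 21511083596} = \sqrt{-21511462358} = i \sqrt{21511462358}$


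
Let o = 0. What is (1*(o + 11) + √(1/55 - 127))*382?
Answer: 4202 + 2292*I*√10670/55 ≈ 4202.0 + 4304.6*I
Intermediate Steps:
(1*(o + 11) + √(1/55 - 127))*382 = (1*(0 + 11) + √(1/55 - 127))*382 = (1*11 + √(1/55 - 127))*382 = (11 + √(-6984/55))*382 = (11 + 6*I*√10670/55)*382 = 4202 + 2292*I*√10670/55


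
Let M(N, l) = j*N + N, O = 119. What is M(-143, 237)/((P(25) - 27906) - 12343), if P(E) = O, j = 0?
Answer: 143/40130 ≈ 0.0035634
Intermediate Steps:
P(E) = 119
M(N, l) = N (M(N, l) = 0*N + N = 0 + N = N)
M(-143, 237)/((P(25) - 27906) - 12343) = -143/((119 - 27906) - 12343) = -143/(-27787 - 12343) = -143/(-40130) = -143*(-1/40130) = 143/40130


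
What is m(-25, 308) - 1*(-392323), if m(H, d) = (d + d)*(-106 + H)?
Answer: 311627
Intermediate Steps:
m(H, d) = 2*d*(-106 + H) (m(H, d) = (2*d)*(-106 + H) = 2*d*(-106 + H))
m(-25, 308) - 1*(-392323) = 2*308*(-106 - 25) - 1*(-392323) = 2*308*(-131) + 392323 = -80696 + 392323 = 311627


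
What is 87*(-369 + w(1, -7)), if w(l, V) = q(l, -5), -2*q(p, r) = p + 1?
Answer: -32190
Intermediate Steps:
q(p, r) = -½ - p/2 (q(p, r) = -(p + 1)/2 = -(1 + p)/2 = -½ - p/2)
w(l, V) = -½ - l/2
87*(-369 + w(1, -7)) = 87*(-369 + (-½ - ½*1)) = 87*(-369 + (-½ - ½)) = 87*(-369 - 1) = 87*(-370) = -32190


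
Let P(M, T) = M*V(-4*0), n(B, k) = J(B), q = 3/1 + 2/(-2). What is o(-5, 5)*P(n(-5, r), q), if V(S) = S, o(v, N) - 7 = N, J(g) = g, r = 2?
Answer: 0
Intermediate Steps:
q = 2 (q = 3*1 + 2*(-½) = 3 - 1 = 2)
o(v, N) = 7 + N
n(B, k) = B
P(M, T) = 0 (P(M, T) = M*(-4*0) = M*0 = 0)
o(-5, 5)*P(n(-5, r), q) = (7 + 5)*0 = 12*0 = 0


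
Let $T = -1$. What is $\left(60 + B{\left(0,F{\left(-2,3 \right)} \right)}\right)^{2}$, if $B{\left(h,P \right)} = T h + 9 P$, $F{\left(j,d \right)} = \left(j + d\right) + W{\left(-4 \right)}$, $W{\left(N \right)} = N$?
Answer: $1089$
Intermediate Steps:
$F{\left(j,d \right)} = -4 + d + j$ ($F{\left(j,d \right)} = \left(j + d\right) - 4 = \left(d + j\right) - 4 = -4 + d + j$)
$B{\left(h,P \right)} = - h + 9 P$
$\left(60 + B{\left(0,F{\left(-2,3 \right)} \right)}\right)^{2} = \left(60 - - 9 \left(-4 + 3 - 2\right)\right)^{2} = \left(60 + \left(0 + 9 \left(-3\right)\right)\right)^{2} = \left(60 + \left(0 - 27\right)\right)^{2} = \left(60 - 27\right)^{2} = 33^{2} = 1089$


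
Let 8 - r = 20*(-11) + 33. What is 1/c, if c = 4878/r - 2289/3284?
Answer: 213460/5190999 ≈ 0.041121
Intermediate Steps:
r = 195 (r = 8 - (20*(-11) + 33) = 8 - (-220 + 33) = 8 - 1*(-187) = 8 + 187 = 195)
c = 5190999/213460 (c = 4878/195 - 2289/3284 = 4878*(1/195) - 2289*1/3284 = 1626/65 - 2289/3284 = 5190999/213460 ≈ 24.318)
1/c = 1/(5190999/213460) = 213460/5190999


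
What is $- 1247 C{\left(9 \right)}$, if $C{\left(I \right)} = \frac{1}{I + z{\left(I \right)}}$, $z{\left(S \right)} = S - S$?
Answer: $- \frac{1247}{9} \approx -138.56$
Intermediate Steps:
$z{\left(S \right)} = 0$
$C{\left(I \right)} = \frac{1}{I}$ ($C{\left(I \right)} = \frac{1}{I + 0} = \frac{1}{I}$)
$- 1247 C{\left(9 \right)} = - \frac{1247}{9}$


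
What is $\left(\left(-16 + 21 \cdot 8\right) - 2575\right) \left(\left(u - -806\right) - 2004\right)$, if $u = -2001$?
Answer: $7751177$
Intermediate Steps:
$\left(\left(-16 + 21 \cdot 8\right) - 2575\right) \left(\left(u - -806\right) - 2004\right) = \left(\left(-16 + 21 \cdot 8\right) - 2575\right) \left(\left(-2001 - -806\right) - 2004\right) = \left(\left(-16 + 168\right) - 2575\right) \left(\left(-2001 + 806\right) - 2004\right) = \left(152 - 2575\right) \left(-1195 - 2004\right) = \left(-2423\right) \left(-3199\right) = 7751177$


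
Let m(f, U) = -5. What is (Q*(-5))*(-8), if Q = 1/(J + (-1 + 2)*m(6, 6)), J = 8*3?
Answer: 40/19 ≈ 2.1053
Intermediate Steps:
J = 24
Q = 1/19 (Q = 1/(24 + (-1 + 2)*(-5)) = 1/(24 + 1*(-5)) = 1/(24 - 5) = 1/19 ≈ 0.052632)
(Q*(-5))*(-8) = ((1/19)*(-5))*(-8) = -5/19*(-8) = 40/19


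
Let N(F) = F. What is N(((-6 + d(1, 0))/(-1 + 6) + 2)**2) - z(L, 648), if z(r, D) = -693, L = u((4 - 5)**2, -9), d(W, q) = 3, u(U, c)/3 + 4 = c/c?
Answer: 17374/25 ≈ 694.96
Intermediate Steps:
u(U, c) = -9 (u(U, c) = -12 + 3*(c/c) = -12 + 3*1 = -12 + 3 = -9)
L = -9
N(((-6 + d(1, 0))/(-1 + 6) + 2)**2) - z(L, 648) = ((-6 + 3)/(-1 + 6) + 2)**2 - 1*(-693) = (-3/5 + 2)**2 + 693 = (7/5)**2 + 693 = 49/25 + 693 = 17374/25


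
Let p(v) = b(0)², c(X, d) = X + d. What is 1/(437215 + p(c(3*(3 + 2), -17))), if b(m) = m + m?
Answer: 1/437215 ≈ 2.2872e-6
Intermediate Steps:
b(m) = 2*m
p(v) = 0 (p(v) = (2*0)² = 0² = 0)
1/(437215 + p(c(3*(3 + 2), -17))) = 1/(437215 + 0) = 1/437215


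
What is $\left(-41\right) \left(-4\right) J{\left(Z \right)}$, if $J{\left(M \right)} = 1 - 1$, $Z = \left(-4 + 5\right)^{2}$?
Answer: $0$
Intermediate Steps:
$Z = 1$ ($Z = 1^{2} = 1$)
$J{\left(M \right)} = 0$ ($J{\left(M \right)} = 1 - 1 = 0$)
$\left(-41\right) \left(-4\right) J{\left(Z \right)} = \left(-41\right) \left(-4\right) 0 = 164 \cdot 0 = 0$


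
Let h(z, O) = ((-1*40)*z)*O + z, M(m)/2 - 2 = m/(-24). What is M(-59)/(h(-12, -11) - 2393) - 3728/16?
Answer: -21487367/92220 ≈ -233.00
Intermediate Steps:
M(m) = 4 - m/12 (M(m) = 4 + 2*(m/(-24)) = 4 + 2*(m*(-1/24)) = 4 + 2*(-m/24) = 4 - m/12)
h(z, O) = z - 40*O*z (h(z, O) = (-40*z)*O + z = -40*O*z + z = z - 40*O*z)
M(-59)/(h(-12, -11) - 2393) - 3728/16 = (4 - 1/12*(-59))/(-12*(1 - 40*(-11)) - 2393) - 3728/16 = (4 + 59/12)/(-12*(1 + 440) - 2393) - 3728*1/16 = 107/(12*(-12*441 - 2393)) - 233 = 107/(12*(-5292 - 2393)) - 233 = (107/12)/(-7685) - 233 = (107/12)*(-1/7685) - 233 = -107/92220 - 233 = -21487367/92220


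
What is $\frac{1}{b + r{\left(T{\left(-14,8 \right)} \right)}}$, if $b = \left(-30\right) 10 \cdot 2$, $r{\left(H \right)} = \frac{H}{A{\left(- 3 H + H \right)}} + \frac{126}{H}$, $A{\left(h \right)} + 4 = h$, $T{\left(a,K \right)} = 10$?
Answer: $- \frac{60}{35269} \approx -0.0017012$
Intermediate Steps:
$A{\left(h \right)} = -4 + h$
$r{\left(H \right)} = \frac{126}{H} + \frac{H}{-4 - 2 H}$ ($r{\left(H \right)} = \frac{H}{-4 + \left(- 3 H + H\right)} + \frac{126}{H} = \frac{H}{-4 - 2 H} + \frac{126}{H} = \frac{126}{H} + \frac{H}{-4 - 2 H}$)
$b = -600$ ($b = \left(-300\right) 2 = -600$)
$\frac{1}{b + r{\left(T{\left(-14,8 \right)} \right)}} = \frac{1}{-600 + \frac{504 - 10^{2} + 252 \cdot 10}{2 \cdot 10 \left(2 + 10\right)}} = \frac{1}{-600 + \frac{1}{2} \cdot \frac{1}{10} \cdot \frac{1}{12} \left(504 - 100 + 2520\right)} = \frac{1}{-600 + \frac{1}{2} \cdot \frac{1}{10} \cdot \frac{1}{12} \cdot 2924} = \frac{1}{-600 + \frac{731}{60}} = \frac{1}{- \frac{35269}{60}} = - \frac{60}{35269}$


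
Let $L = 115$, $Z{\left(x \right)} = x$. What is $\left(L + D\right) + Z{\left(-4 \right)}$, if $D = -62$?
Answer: $49$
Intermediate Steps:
$\left(L + D\right) + Z{\left(-4 \right)} = \left(115 - 62\right) - 4 = 53 - 4 = 49$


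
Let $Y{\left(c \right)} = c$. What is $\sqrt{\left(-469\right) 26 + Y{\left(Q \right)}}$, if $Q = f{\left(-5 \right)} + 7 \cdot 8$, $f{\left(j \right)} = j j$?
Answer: $i \sqrt{12113} \approx 110.06 i$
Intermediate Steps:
$f{\left(j \right)} = j^{2}$
$Q = 81$ ($Q = \left(-5\right)^{2} + 7 \cdot 8 = 25 + 56 = 81$)
$\sqrt{\left(-469\right) 26 + Y{\left(Q \right)}} = \sqrt{\left(-469\right) 26 + 81} = \sqrt{-12194 + 81} = \sqrt{-12113} = i \sqrt{12113}$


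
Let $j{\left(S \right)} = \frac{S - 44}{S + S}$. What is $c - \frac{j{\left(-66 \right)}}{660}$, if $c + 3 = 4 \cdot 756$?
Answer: $\frac{2392631}{792} \approx 3021.0$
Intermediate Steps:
$j{\left(S \right)} = \frac{-44 + S}{2 S}$
$c = 3021$ ($c = -3 + 4 \cdot 756 = -3 + 3024 = 3021$)
$c - \frac{j{\left(-66 \right)}}{660} = 3021 - \frac{\frac{1}{2} \frac{1}{-66} \left(-44 - 66\right)}{660} = 3021 - \frac{1}{2} \left(- \frac{1}{66}\right) \left(-110\right) \frac{1}{660} = 3021 - \frac{5}{6} \cdot \frac{1}{660} = 3021 - \frac{1}{792} = \frac{2392631}{792}$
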